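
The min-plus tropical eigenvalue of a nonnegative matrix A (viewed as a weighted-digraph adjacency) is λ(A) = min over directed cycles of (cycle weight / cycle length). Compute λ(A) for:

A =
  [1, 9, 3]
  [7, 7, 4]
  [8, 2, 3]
λ(A) = 1

Enumerate directed cycles and compute their means (weight / length). Sample:
  cycle 0 → 0: weight = 1, length = 1, mean = 1/1 ≈ 1.000
  cycle 1 → 1: weight = 7, length = 1, mean = 7/1 ≈ 7.000
  cycle 2 → 2: weight = 3, length = 1, mean = 3/1 ≈ 3.000
  cycle 0 → 1 → 0: weight = 16, length = 2, mean = 16/2 ≈ 8.000
  cycle 0 → 2 → 0: weight = 11, length = 2, mean = 11/2 ≈ 5.500
  cycle 1 → 0 → 1: weight = 16, length = 2, mean = 16/2 ≈ 8.000
Minimum mean = 1.000, attained e.g. along the cycle 0 → 0 with weight 1 and length 1. So λ(A) = 1/1 = 1.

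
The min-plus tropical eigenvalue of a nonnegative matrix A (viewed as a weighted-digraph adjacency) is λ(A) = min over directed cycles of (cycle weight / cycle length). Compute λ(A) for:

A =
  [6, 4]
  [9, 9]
λ(A) = 6

Enumerate directed cycles and compute their means (weight / length). Sample:
  cycle 0 → 0: weight = 6, length = 1, mean = 6/1 ≈ 6.000
  cycle 1 → 1: weight = 9, length = 1, mean = 9/1 ≈ 9.000
  cycle 0 → 1 → 0: weight = 13, length = 2, mean = 13/2 ≈ 6.500
  cycle 1 → 0 → 1: weight = 13, length = 2, mean = 13/2 ≈ 6.500
Minimum mean = 6.000, attained e.g. along the cycle 0 → 0 with weight 6 and length 1. So λ(A) = 6/1 = 6.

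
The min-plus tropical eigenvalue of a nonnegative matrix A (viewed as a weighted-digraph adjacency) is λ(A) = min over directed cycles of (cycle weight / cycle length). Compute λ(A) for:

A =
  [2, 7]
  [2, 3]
λ(A) = 2

Enumerate directed cycles and compute their means (weight / length). Sample:
  cycle 0 → 0: weight = 2, length = 1, mean = 2/1 ≈ 2.000
  cycle 1 → 1: weight = 3, length = 1, mean = 3/1 ≈ 3.000
  cycle 0 → 1 → 0: weight = 9, length = 2, mean = 9/2 ≈ 4.500
  cycle 1 → 0 → 1: weight = 9, length = 2, mean = 9/2 ≈ 4.500
Minimum mean = 2.000, attained e.g. along the cycle 0 → 0 with weight 2 and length 1. So λ(A) = 2/1 = 2.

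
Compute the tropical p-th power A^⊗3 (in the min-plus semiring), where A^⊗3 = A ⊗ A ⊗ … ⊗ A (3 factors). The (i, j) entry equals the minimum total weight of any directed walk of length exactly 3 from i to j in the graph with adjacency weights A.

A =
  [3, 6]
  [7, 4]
A^⊗3 =
  [9, 12]
  [13, 12]

Each entry (A^⊗3)_ij equals the minimum over all length-3 walks i = v_0 → v_1 → … → v_3 = j of Σ_t A[v_t][v_{t+1}]. For example, for (i, j) = (0, 1) we minimise over 4 possible intermediate vertex sequences; the minimum is 12, attained along the walk 0 → 0 → 0 → 1.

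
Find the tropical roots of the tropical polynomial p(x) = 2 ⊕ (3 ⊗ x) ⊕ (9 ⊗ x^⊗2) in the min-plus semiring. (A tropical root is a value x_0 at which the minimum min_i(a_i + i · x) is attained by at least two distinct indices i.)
Roots: {-6, -1}

Each tropical root is a break point of the lower envelope of the lines y = a_i + i · x (there are 3 lines, with slopes 0, 1, ..., 2). Only the lines that attain the minimum somewhere contribute to roots; other lines are dominated. Here the surviving (envelope) indices are i = 2, i = 1, i = 0.
Intersections between consecutive envelope lines give the roots: for adjacent envelope indices i < j the intersection is x = (a_i − a_j) / (j − i). Reading off the sorted break points: {-6, -1}.
Verification: at each break x_0, at least two indices attain the minimum of min_i(a_i + i · x_0).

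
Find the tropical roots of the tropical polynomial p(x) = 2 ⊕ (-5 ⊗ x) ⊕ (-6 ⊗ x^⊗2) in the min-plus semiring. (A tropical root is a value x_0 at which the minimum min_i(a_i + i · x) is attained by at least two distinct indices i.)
Roots: {1, 7}

Each tropical root is a break point of the lower envelope of the lines y = a_i + i · x (there are 3 lines, with slopes 0, 1, ..., 2). Only the lines that attain the minimum somewhere contribute to roots; other lines are dominated. Here the surviving (envelope) indices are i = 2, i = 1, i = 0.
Intersections between consecutive envelope lines give the roots: for adjacent envelope indices i < j the intersection is x = (a_i − a_j) / (j − i). Reading off the sorted break points: {1, 7}.
Verification: at each break x_0, at least two indices attain the minimum of min_i(a_i + i · x_0).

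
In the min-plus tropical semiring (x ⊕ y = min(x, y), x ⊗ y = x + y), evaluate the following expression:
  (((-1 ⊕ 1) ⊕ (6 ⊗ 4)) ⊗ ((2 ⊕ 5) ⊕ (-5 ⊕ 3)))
(((-1 ⊕ 1) ⊕ (6 ⊗ 4)) ⊗ ((2 ⊕ 5) ⊕ (-5 ⊕ 3))) = -6

Expand innermost to outermost. Recall ⊕ takes the minimum of its arguments and ⊗ takes their sum. Working out the expression (((-1 ⊕ 1) ⊕ (6 ⊗ 4)) ⊗ ((2 ⊕ 5) ⊕ (-5 ⊕ 3))) gives -6.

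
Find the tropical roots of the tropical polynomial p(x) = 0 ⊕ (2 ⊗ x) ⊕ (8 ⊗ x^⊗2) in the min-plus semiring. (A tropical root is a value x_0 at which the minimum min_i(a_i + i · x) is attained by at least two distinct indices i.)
Roots: {-6, -2}

Each tropical root is a break point of the lower envelope of the lines y = a_i + i · x (there are 3 lines, with slopes 0, 1, ..., 2). Only the lines that attain the minimum somewhere contribute to roots; other lines are dominated. Here the surviving (envelope) indices are i = 2, i = 1, i = 0.
Intersections between consecutive envelope lines give the roots: for adjacent envelope indices i < j the intersection is x = (a_i − a_j) / (j − i). Reading off the sorted break points: {-6, -2}.
Verification: at each break x_0, at least two indices attain the minimum of min_i(a_i + i · x_0).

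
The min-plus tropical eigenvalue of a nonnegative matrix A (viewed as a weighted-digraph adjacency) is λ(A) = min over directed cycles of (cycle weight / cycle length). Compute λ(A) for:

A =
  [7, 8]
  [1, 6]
λ(A) = 9/2

Enumerate directed cycles and compute their means (weight / length). Sample:
  cycle 0 → 0: weight = 7, length = 1, mean = 7/1 ≈ 7.000
  cycle 1 → 1: weight = 6, length = 1, mean = 6/1 ≈ 6.000
  cycle 0 → 1 → 0: weight = 9, length = 2, mean = 9/2 ≈ 4.500
  cycle 1 → 0 → 1: weight = 9, length = 2, mean = 9/2 ≈ 4.500
Minimum mean = 4.500, attained e.g. along the cycle 0 → 1 → 0 with weight 9 and length 2. So λ(A) = 9/2 = 9/2.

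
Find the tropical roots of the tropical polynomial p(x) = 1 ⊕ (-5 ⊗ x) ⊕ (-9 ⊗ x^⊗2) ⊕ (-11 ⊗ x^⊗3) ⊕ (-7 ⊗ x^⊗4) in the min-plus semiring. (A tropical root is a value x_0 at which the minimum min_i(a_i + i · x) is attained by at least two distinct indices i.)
Roots: {-4, 2, 4, 6}

Each tropical root is a break point of the lower envelope of the lines y = a_i + i · x (there are 5 lines, with slopes 0, 1, ..., 4). Only the lines that attain the minimum somewhere contribute to roots; other lines are dominated. Here the surviving (envelope) indices are i = 4, i = 3, i = 2, i = 1, i = 0.
Intersections between consecutive envelope lines give the roots: for adjacent envelope indices i < j the intersection is x = (a_i − a_j) / (j − i). Reading off the sorted break points: {-4, 2, 4, 6}.
Verification: at each break x_0, at least two indices attain the minimum of min_i(a_i + i · x_0).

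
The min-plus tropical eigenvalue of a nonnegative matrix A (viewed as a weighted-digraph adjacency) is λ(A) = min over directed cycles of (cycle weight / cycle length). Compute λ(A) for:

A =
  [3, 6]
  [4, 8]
λ(A) = 3

Enumerate directed cycles and compute their means (weight / length). Sample:
  cycle 0 → 0: weight = 3, length = 1, mean = 3/1 ≈ 3.000
  cycle 1 → 1: weight = 8, length = 1, mean = 8/1 ≈ 8.000
  cycle 0 → 1 → 0: weight = 10, length = 2, mean = 10/2 ≈ 5.000
  cycle 1 → 0 → 1: weight = 10, length = 2, mean = 10/2 ≈ 5.000
Minimum mean = 3.000, attained e.g. along the cycle 0 → 0 with weight 3 and length 1. So λ(A) = 3/1 = 3.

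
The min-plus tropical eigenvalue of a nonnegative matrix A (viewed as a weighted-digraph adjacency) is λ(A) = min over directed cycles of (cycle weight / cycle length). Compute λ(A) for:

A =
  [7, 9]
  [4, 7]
λ(A) = 13/2

Enumerate directed cycles and compute their means (weight / length). Sample:
  cycle 0 → 0: weight = 7, length = 1, mean = 7/1 ≈ 7.000
  cycle 1 → 1: weight = 7, length = 1, mean = 7/1 ≈ 7.000
  cycle 0 → 1 → 0: weight = 13, length = 2, mean = 13/2 ≈ 6.500
  cycle 1 → 0 → 1: weight = 13, length = 2, mean = 13/2 ≈ 6.500
Minimum mean = 6.500, attained e.g. along the cycle 0 → 1 → 0 with weight 13 and length 2. So λ(A) = 13/2 = 13/2.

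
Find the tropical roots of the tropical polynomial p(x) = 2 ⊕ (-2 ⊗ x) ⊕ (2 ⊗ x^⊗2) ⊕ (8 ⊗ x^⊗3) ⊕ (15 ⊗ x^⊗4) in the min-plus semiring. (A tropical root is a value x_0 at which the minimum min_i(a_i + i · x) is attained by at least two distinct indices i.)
Roots: {-7, -6, -4, 4}

Each tropical root is a break point of the lower envelope of the lines y = a_i + i · x (there are 5 lines, with slopes 0, 1, ..., 4). Only the lines that attain the minimum somewhere contribute to roots; other lines are dominated. Here the surviving (envelope) indices are i = 4, i = 3, i = 2, i = 1, i = 0.
Intersections between consecutive envelope lines give the roots: for adjacent envelope indices i < j the intersection is x = (a_i − a_j) / (j − i). Reading off the sorted break points: {-7, -6, -4, 4}.
Verification: at each break x_0, at least two indices attain the minimum of min_i(a_i + i · x_0).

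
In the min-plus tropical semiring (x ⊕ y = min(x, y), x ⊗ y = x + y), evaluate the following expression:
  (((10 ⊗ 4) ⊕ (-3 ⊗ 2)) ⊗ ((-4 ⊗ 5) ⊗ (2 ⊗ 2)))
(((10 ⊗ 4) ⊕ (-3 ⊗ 2)) ⊗ ((-4 ⊗ 5) ⊗ (2 ⊗ 2))) = 4

Expand innermost to outermost. Recall ⊕ takes the minimum of its arguments and ⊗ takes their sum. Working out the expression (((10 ⊗ 4) ⊕ (-3 ⊗ 2)) ⊗ ((-4 ⊗ 5) ⊗ (2 ⊗ 2))) gives 4.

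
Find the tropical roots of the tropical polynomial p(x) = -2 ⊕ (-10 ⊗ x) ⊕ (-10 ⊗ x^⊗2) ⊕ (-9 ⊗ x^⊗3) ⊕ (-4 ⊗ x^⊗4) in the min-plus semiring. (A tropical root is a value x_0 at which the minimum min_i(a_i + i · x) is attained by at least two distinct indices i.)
Roots: {-5, -1, 0, 8}

Each tropical root is a break point of the lower envelope of the lines y = a_i + i · x (there are 5 lines, with slopes 0, 1, ..., 4). Only the lines that attain the minimum somewhere contribute to roots; other lines are dominated. Here the surviving (envelope) indices are i = 4, i = 3, i = 2, i = 1, i = 0.
Intersections between consecutive envelope lines give the roots: for adjacent envelope indices i < j the intersection is x = (a_i − a_j) / (j − i). Reading off the sorted break points: {-5, -1, 0, 8}.
Verification: at each break x_0, at least two indices attain the minimum of min_i(a_i + i · x_0).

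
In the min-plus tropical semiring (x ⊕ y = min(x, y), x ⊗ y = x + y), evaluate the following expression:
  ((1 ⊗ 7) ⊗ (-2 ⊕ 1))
((1 ⊗ 7) ⊗ (-2 ⊕ 1)) = 6

Expand innermost to outermost. Recall ⊕ takes the minimum of its arguments and ⊗ takes their sum. Working out the expression ((1 ⊗ 7) ⊗ (-2 ⊕ 1)) gives 6.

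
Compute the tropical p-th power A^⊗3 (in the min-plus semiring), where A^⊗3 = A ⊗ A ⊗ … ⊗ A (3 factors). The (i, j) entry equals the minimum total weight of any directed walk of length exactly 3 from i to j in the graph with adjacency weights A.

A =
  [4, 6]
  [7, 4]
A^⊗3 =
  [12, 14]
  [15, 12]

Each entry (A^⊗3)_ij equals the minimum over all length-3 walks i = v_0 → v_1 → … → v_3 = j of Σ_t A[v_t][v_{t+1}]. For example, for (i, j) = (0, 1) we minimise over 4 possible intermediate vertex sequences; the minimum is 14, attained along the walk 0 → 0 → 0 → 1.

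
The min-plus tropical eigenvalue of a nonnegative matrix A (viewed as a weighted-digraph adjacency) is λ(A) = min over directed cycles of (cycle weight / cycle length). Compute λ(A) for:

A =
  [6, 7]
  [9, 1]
λ(A) = 1

Enumerate directed cycles and compute their means (weight / length). Sample:
  cycle 0 → 0: weight = 6, length = 1, mean = 6/1 ≈ 6.000
  cycle 1 → 1: weight = 1, length = 1, mean = 1/1 ≈ 1.000
  cycle 0 → 1 → 0: weight = 16, length = 2, mean = 16/2 ≈ 8.000
  cycle 1 → 0 → 1: weight = 16, length = 2, mean = 16/2 ≈ 8.000
Minimum mean = 1.000, attained e.g. along the cycle 1 → 1 with weight 1 and length 1. So λ(A) = 1/1 = 1.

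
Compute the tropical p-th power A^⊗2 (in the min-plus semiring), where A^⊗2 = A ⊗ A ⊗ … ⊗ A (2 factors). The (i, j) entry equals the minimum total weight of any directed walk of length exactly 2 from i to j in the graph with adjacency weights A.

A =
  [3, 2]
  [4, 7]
A^⊗2 =
  [6, 5]
  [7, 6]

Each entry (A^⊗2)_ij equals the minimum over all length-2 walks i = v_0 → v_1 → … → v_2 = j of Σ_t A[v_t][v_{t+1}]. For example, for (i, j) = (0, 1) we minimise over 2 possible intermediate vertex sequences; the minimum is 5, attained along the walk 0 → 0 → 1.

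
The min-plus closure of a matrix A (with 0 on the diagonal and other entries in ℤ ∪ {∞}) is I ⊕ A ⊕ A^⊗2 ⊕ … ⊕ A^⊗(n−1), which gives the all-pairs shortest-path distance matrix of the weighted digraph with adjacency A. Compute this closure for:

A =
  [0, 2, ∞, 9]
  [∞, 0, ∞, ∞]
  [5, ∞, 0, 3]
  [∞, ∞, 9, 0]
Closure =
  [0, 2, 18, 9]
  [∞, 0, ∞, ∞]
  [5, 7, 0, 3]
  [14, 16, 9, 0]

This is the Floyd-Warshall all-pairs shortest-path computation. For each intermediate vertex k = 0, 1, …, 3, update dist[i][j] ← min(dist[i][j], dist[i][k] + dist[k][j]). The final matrix gives, for each (i, j), the minimum total weight of any directed path from i to j (possibly empty when i = j).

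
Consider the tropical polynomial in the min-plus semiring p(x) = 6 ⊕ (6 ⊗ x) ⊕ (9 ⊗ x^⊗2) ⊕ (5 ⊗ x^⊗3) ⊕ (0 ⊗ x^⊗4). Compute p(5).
p(5) = 6

A tropical monomial a ⊗ x^⊗i evaluates to a + i · x. Evaluating each term at x = 5:
  Term 0 contributes 6 + 0 · 5 = 6
  Term 1 contributes 6 + 1 · 5 = 11
  Term 2 contributes 9 + 2 · 5 = 19
  Term 3 contributes 5 + 3 · 5 = 20
  Term 4 contributes 0 + 4 · 5 = 20
p(5) = ⊕ of these = min[6, 11, 19, 20, 20] = 6.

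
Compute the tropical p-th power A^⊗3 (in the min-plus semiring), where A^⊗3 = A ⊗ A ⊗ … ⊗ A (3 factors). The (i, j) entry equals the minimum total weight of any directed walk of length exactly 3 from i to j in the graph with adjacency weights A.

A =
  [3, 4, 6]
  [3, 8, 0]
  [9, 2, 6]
A^⊗3 =
  [9, 6, 7]
  [5, 8, 2]
  [8, 4, 8]

Each entry (A^⊗3)_ij equals the minimum over all length-3 walks i = v_0 → v_1 → … → v_3 = j of Σ_t A[v_t][v_{t+1}]. For example, for (i, j) = (0, 2) we minimise over 9 possible intermediate vertex sequences; the minimum is 7, attained along the walk 0 → 0 → 1 → 2.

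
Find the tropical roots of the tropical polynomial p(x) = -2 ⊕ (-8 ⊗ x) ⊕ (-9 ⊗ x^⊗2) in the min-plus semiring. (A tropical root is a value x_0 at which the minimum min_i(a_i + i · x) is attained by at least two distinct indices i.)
Roots: {1, 6}

Each tropical root is a break point of the lower envelope of the lines y = a_i + i · x (there are 3 lines, with slopes 0, 1, ..., 2). Only the lines that attain the minimum somewhere contribute to roots; other lines are dominated. Here the surviving (envelope) indices are i = 2, i = 1, i = 0.
Intersections between consecutive envelope lines give the roots: for adjacent envelope indices i < j the intersection is x = (a_i − a_j) / (j − i). Reading off the sorted break points: {1, 6}.
Verification: at each break x_0, at least two indices attain the minimum of min_i(a_i + i · x_0).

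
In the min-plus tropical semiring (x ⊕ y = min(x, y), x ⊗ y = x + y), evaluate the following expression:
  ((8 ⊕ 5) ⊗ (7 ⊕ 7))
((8 ⊕ 5) ⊗ (7 ⊕ 7)) = 12

Expand innermost to outermost. Recall ⊕ takes the minimum of its arguments and ⊗ takes their sum. Working out the expression ((8 ⊕ 5) ⊗ (7 ⊕ 7)) gives 12.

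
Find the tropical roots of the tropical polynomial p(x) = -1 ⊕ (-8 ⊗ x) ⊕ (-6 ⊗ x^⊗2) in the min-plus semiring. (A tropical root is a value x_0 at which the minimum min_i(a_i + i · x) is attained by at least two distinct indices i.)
Roots: {-2, 7}

Each tropical root is a break point of the lower envelope of the lines y = a_i + i · x (there are 3 lines, with slopes 0, 1, ..., 2). Only the lines that attain the minimum somewhere contribute to roots; other lines are dominated. Here the surviving (envelope) indices are i = 2, i = 1, i = 0.
Intersections between consecutive envelope lines give the roots: for adjacent envelope indices i < j the intersection is x = (a_i − a_j) / (j − i). Reading off the sorted break points: {-2, 7}.
Verification: at each break x_0, at least two indices attain the minimum of min_i(a_i + i · x_0).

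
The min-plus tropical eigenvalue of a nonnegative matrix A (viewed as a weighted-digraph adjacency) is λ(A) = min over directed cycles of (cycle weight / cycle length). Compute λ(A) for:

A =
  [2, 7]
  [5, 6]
λ(A) = 2

Enumerate directed cycles and compute their means (weight / length). Sample:
  cycle 0 → 0: weight = 2, length = 1, mean = 2/1 ≈ 2.000
  cycle 1 → 1: weight = 6, length = 1, mean = 6/1 ≈ 6.000
  cycle 0 → 1 → 0: weight = 12, length = 2, mean = 12/2 ≈ 6.000
  cycle 1 → 0 → 1: weight = 12, length = 2, mean = 12/2 ≈ 6.000
Minimum mean = 2.000, attained e.g. along the cycle 0 → 0 with weight 2 and length 1. So λ(A) = 2/1 = 2.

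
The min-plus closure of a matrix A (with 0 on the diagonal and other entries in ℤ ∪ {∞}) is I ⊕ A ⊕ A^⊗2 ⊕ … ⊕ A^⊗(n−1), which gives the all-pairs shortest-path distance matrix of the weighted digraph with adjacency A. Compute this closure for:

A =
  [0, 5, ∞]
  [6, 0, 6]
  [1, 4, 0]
Closure =
  [0, 5, 11]
  [6, 0, 6]
  [1, 4, 0]

This is the Floyd-Warshall all-pairs shortest-path computation. For each intermediate vertex k = 0, 1, …, 2, update dist[i][j] ← min(dist[i][j], dist[i][k] + dist[k][j]). The final matrix gives, for each (i, j), the minimum total weight of any directed path from i to j (possibly empty when i = j).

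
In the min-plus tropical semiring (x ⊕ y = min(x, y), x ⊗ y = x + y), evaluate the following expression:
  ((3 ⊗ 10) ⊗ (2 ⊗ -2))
((3 ⊗ 10) ⊗ (2 ⊗ -2)) = 13

Expand innermost to outermost. Recall ⊕ takes the minimum of its arguments and ⊗ takes their sum. Working out the expression ((3 ⊗ 10) ⊗ (2 ⊗ -2)) gives 13.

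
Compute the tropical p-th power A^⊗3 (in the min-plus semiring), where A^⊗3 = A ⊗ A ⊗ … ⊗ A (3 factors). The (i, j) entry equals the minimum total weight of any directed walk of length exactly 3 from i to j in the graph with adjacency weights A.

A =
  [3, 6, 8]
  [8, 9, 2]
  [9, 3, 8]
A^⊗3 =
  [9, 11, 11]
  [13, 13, 7]
  [14, 8, 13]

Each entry (A^⊗3)_ij equals the minimum over all length-3 walks i = v_0 → v_1 → … → v_3 = j of Σ_t A[v_t][v_{t+1}]. For example, for (i, j) = (0, 2) we minimise over 9 possible intermediate vertex sequences; the minimum is 11, attained along the walk 0 → 0 → 1 → 2.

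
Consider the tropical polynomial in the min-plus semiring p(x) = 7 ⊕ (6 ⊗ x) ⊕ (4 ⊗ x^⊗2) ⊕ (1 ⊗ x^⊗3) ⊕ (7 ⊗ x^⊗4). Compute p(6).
p(6) = 7

A tropical monomial a ⊗ x^⊗i evaluates to a + i · x. Evaluating each term at x = 6:
  Term 0 contributes 7 + 0 · 6 = 7
  Term 1 contributes 6 + 1 · 6 = 12
  Term 2 contributes 4 + 2 · 6 = 16
  Term 3 contributes 1 + 3 · 6 = 19
  Term 4 contributes 7 + 4 · 6 = 31
p(6) = ⊕ of these = min[7, 12, 16, 19, 31] = 7.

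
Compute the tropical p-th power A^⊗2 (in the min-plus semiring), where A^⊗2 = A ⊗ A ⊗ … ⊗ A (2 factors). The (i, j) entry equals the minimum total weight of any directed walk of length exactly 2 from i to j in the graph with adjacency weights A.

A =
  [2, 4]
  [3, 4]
A^⊗2 =
  [4, 6]
  [5, 7]

Each entry (A^⊗2)_ij equals the minimum over all length-2 walks i = v_0 → v_1 → … → v_2 = j of Σ_t A[v_t][v_{t+1}]. For example, for (i, j) = (0, 1) we minimise over 2 possible intermediate vertex sequences; the minimum is 6, attained along the walk 0 → 0 → 1.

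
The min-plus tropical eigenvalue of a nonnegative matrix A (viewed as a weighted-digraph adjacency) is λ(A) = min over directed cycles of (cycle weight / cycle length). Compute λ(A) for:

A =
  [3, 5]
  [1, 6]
λ(A) = 3

Enumerate directed cycles and compute their means (weight / length). Sample:
  cycle 0 → 0: weight = 3, length = 1, mean = 3/1 ≈ 3.000
  cycle 1 → 1: weight = 6, length = 1, mean = 6/1 ≈ 6.000
  cycle 0 → 1 → 0: weight = 6, length = 2, mean = 6/2 ≈ 3.000
  cycle 1 → 0 → 1: weight = 6, length = 2, mean = 6/2 ≈ 3.000
Minimum mean = 3.000, attained e.g. along the cycle 0 → 0 with weight 3 and length 1. So λ(A) = 3/1 = 3.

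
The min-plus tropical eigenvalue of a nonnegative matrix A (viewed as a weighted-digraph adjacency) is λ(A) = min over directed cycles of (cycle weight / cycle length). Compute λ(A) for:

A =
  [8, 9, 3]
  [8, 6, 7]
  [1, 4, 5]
λ(A) = 2

Enumerate directed cycles and compute their means (weight / length). Sample:
  cycle 0 → 0: weight = 8, length = 1, mean = 8/1 ≈ 8.000
  cycle 1 → 1: weight = 6, length = 1, mean = 6/1 ≈ 6.000
  cycle 2 → 2: weight = 5, length = 1, mean = 5/1 ≈ 5.000
  cycle 0 → 1 → 0: weight = 17, length = 2, mean = 17/2 ≈ 8.500
  cycle 0 → 2 → 0: weight = 4, length = 2, mean = 4/2 ≈ 2.000
  cycle 1 → 0 → 1: weight = 17, length = 2, mean = 17/2 ≈ 8.500
Minimum mean = 2.000, attained e.g. along the cycle 0 → 2 → 0 with weight 4 and length 2. So λ(A) = 4/2 = 2.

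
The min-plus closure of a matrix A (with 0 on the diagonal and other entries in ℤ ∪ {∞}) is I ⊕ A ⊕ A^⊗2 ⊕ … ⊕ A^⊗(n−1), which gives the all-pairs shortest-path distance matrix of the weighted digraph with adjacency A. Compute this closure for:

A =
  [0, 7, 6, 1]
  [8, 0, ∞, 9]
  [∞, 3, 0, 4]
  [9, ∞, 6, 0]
Closure =
  [0, 7, 6, 1]
  [8, 0, 14, 9]
  [11, 3, 0, 4]
  [9, 9, 6, 0]

This is the Floyd-Warshall all-pairs shortest-path computation. For each intermediate vertex k = 0, 1, …, 3, update dist[i][j] ← min(dist[i][j], dist[i][k] + dist[k][j]). The final matrix gives, for each (i, j), the minimum total weight of any directed path from i to j (possibly empty when i = j).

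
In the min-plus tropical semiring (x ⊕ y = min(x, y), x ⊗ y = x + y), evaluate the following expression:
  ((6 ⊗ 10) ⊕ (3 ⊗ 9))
((6 ⊗ 10) ⊕ (3 ⊗ 9)) = 12

Expand innermost to outermost. Recall ⊕ takes the minimum of its arguments and ⊗ takes their sum. Working out the expression ((6 ⊗ 10) ⊕ (3 ⊗ 9)) gives 12.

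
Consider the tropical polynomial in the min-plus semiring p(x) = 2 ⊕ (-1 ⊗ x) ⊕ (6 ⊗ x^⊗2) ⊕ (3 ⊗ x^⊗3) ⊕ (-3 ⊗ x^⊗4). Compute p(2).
p(2) = 1

A tropical monomial a ⊗ x^⊗i evaluates to a + i · x. Evaluating each term at x = 2:
  Term 0 contributes 2 + 0 · 2 = 2
  Term 1 contributes -1 + 1 · 2 = 1
  Term 2 contributes 6 + 2 · 2 = 10
  Term 3 contributes 3 + 3 · 2 = 9
  Term 4 contributes -3 + 4 · 2 = 5
p(2) = ⊕ of these = min[2, 1, 10, 9, 5] = 1.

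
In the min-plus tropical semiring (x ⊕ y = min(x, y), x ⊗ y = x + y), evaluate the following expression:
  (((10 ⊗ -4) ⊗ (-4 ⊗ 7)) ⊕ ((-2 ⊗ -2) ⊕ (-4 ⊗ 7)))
(((10 ⊗ -4) ⊗ (-4 ⊗ 7)) ⊕ ((-2 ⊗ -2) ⊕ (-4 ⊗ 7))) = -4

Expand innermost to outermost. Recall ⊕ takes the minimum of its arguments and ⊗ takes their sum. Working out the expression (((10 ⊗ -4) ⊗ (-4 ⊗ 7)) ⊕ ((-2 ⊗ -2) ⊕ (-4 ⊗ 7))) gives -4.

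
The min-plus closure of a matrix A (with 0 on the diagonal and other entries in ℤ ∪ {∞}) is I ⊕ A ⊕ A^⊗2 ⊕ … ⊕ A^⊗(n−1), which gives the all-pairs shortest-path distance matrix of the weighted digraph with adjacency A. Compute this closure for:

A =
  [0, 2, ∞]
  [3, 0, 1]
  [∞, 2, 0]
Closure =
  [0, 2, 3]
  [3, 0, 1]
  [5, 2, 0]

This is the Floyd-Warshall all-pairs shortest-path computation. For each intermediate vertex k = 0, 1, …, 2, update dist[i][j] ← min(dist[i][j], dist[i][k] + dist[k][j]). The final matrix gives, for each (i, j), the minimum total weight of any directed path from i to j (possibly empty when i = j).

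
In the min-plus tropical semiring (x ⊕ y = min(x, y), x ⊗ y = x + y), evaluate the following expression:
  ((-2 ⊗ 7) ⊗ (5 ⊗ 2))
((-2 ⊗ 7) ⊗ (5 ⊗ 2)) = 12

Expand innermost to outermost. Recall ⊕ takes the minimum of its arguments and ⊗ takes their sum. Working out the expression ((-2 ⊗ 7) ⊗ (5 ⊗ 2)) gives 12.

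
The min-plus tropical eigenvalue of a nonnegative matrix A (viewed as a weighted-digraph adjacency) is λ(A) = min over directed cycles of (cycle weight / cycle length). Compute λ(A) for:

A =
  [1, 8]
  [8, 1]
λ(A) = 1

Enumerate directed cycles and compute their means (weight / length). Sample:
  cycle 0 → 0: weight = 1, length = 1, mean = 1/1 ≈ 1.000
  cycle 1 → 1: weight = 1, length = 1, mean = 1/1 ≈ 1.000
  cycle 0 → 1 → 0: weight = 16, length = 2, mean = 16/2 ≈ 8.000
  cycle 1 → 0 → 1: weight = 16, length = 2, mean = 16/2 ≈ 8.000
Minimum mean = 1.000, attained e.g. along the cycle 0 → 0 with weight 1 and length 1. So λ(A) = 1/1 = 1.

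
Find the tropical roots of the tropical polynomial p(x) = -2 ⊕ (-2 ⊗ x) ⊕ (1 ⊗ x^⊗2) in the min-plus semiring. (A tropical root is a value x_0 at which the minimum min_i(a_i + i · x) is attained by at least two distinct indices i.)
Roots: {-3, 0}

Each tropical root is a break point of the lower envelope of the lines y = a_i + i · x (there are 3 lines, with slopes 0, 1, ..., 2). Only the lines that attain the minimum somewhere contribute to roots; other lines are dominated. Here the surviving (envelope) indices are i = 2, i = 1, i = 0.
Intersections between consecutive envelope lines give the roots: for adjacent envelope indices i < j the intersection is x = (a_i − a_j) / (j − i). Reading off the sorted break points: {-3, 0}.
Verification: at each break x_0, at least two indices attain the minimum of min_i(a_i + i · x_0).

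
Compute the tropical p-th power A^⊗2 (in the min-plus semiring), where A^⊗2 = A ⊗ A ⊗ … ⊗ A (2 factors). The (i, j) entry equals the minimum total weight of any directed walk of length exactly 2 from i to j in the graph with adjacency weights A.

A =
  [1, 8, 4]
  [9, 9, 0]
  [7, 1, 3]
A^⊗2 =
  [2, 5, 5]
  [7, 1, 3]
  [8, 4, 1]

Each entry (A^⊗2)_ij equals the minimum over all length-2 walks i = v_0 → v_1 → … → v_2 = j of Σ_t A[v_t][v_{t+1}]. For example, for (i, j) = (0, 2) we minimise over 3 possible intermediate vertex sequences; the minimum is 5, attained along the walk 0 → 0 → 2.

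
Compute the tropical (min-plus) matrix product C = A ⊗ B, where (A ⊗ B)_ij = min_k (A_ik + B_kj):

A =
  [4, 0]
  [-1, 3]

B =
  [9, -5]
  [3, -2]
A ⊗ B =
  [3, -2]
  [6, -6]

Apply the min-plus product entry-by-entry:
  C[0][0] = min over k of (A[0][0] + B[0][0] = 4 + 9 = 13, A[0][1] + B[1][0] = 0 + 3 = 3) = 3 (attained at k = 1)
  C[0][1] = min over k of (A[0][0] + B[0][1] = 4 + -5 = -1, A[0][1] + B[1][1] = 0 + -2 = -2) = -2 (attained at k = 1)
  C[1][0] = min over k of (A[1][0] + B[0][0] = -1 + 9 = 8, A[1][1] + B[1][0] = 3 + 3 = 6) = 6 (attained at k = 1)
  C[1][1] = min over k of (A[1][0] + B[0][1] = -1 + -5 = -6, A[1][1] + B[1][1] = 3 + -2 = 1) = -6 (attained at k = 0)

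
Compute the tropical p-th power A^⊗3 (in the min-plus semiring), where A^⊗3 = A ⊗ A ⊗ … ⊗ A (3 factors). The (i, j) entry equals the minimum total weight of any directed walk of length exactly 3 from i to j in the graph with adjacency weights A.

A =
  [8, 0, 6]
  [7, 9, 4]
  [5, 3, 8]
A^⊗3 =
  [9, 7, 12]
  [14, 9, 11]
  [12, 10, 9]

Each entry (A^⊗3)_ij equals the minimum over all length-3 walks i = v_0 → v_1 → … → v_3 = j of Σ_t A[v_t][v_{t+1}]. For example, for (i, j) = (0, 2) we minimise over 9 possible intermediate vertex sequences; the minimum is 12, attained along the walk 0 → 0 → 1 → 2.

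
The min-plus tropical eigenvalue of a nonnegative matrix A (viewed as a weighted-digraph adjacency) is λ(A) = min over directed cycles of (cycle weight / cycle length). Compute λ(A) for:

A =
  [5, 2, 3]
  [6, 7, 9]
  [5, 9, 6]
λ(A) = 4

Enumerate directed cycles and compute their means (weight / length). Sample:
  cycle 0 → 0: weight = 5, length = 1, mean = 5/1 ≈ 5.000
  cycle 1 → 1: weight = 7, length = 1, mean = 7/1 ≈ 7.000
  cycle 2 → 2: weight = 6, length = 1, mean = 6/1 ≈ 6.000
  cycle 0 → 1 → 0: weight = 8, length = 2, mean = 8/2 ≈ 4.000
  cycle 0 → 2 → 0: weight = 8, length = 2, mean = 8/2 ≈ 4.000
  cycle 1 → 0 → 1: weight = 8, length = 2, mean = 8/2 ≈ 4.000
Minimum mean = 4.000, attained e.g. along the cycle 0 → 1 → 0 with weight 8 and length 2. So λ(A) = 8/2 = 4.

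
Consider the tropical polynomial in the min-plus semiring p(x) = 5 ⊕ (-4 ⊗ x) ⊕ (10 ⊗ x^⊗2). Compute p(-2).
p(-2) = -6

A tropical monomial a ⊗ x^⊗i evaluates to a + i · x. Evaluating each term at x = -2:
  Term 0 contributes 5 + 0 · -2 = 5
  Term 1 contributes -4 + 1 · -2 = -6
  Term 2 contributes 10 + 2 · -2 = 6
p(-2) = ⊕ of these = min[5, -6, 6] = -6.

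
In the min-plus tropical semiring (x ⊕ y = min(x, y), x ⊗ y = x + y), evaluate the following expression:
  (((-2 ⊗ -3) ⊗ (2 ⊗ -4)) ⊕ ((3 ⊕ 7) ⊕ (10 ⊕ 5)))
(((-2 ⊗ -3) ⊗ (2 ⊗ -4)) ⊕ ((3 ⊕ 7) ⊕ (10 ⊕ 5))) = -7

Expand innermost to outermost. Recall ⊕ takes the minimum of its arguments and ⊗ takes their sum. Working out the expression (((-2 ⊗ -3) ⊗ (2 ⊗ -4)) ⊕ ((3 ⊕ 7) ⊕ (10 ⊕ 5))) gives -7.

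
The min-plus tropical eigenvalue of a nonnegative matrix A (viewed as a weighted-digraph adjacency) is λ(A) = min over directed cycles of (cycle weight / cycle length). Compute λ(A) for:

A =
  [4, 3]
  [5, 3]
λ(A) = 3

Enumerate directed cycles and compute their means (weight / length). Sample:
  cycle 0 → 0: weight = 4, length = 1, mean = 4/1 ≈ 4.000
  cycle 1 → 1: weight = 3, length = 1, mean = 3/1 ≈ 3.000
  cycle 0 → 1 → 0: weight = 8, length = 2, mean = 8/2 ≈ 4.000
  cycle 1 → 0 → 1: weight = 8, length = 2, mean = 8/2 ≈ 4.000
Minimum mean = 3.000, attained e.g. along the cycle 1 → 1 with weight 3 and length 1. So λ(A) = 3/1 = 3.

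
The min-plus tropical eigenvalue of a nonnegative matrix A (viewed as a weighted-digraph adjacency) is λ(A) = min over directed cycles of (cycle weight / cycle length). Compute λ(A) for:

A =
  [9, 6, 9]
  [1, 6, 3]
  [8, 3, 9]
λ(A) = 3

Enumerate directed cycles and compute their means (weight / length). Sample:
  cycle 0 → 0: weight = 9, length = 1, mean = 9/1 ≈ 9.000
  cycle 1 → 1: weight = 6, length = 1, mean = 6/1 ≈ 6.000
  cycle 2 → 2: weight = 9, length = 1, mean = 9/1 ≈ 9.000
  cycle 0 → 1 → 0: weight = 7, length = 2, mean = 7/2 ≈ 3.500
  cycle 0 → 2 → 0: weight = 17, length = 2, mean = 17/2 ≈ 8.500
  cycle 1 → 0 → 1: weight = 7, length = 2, mean = 7/2 ≈ 3.500
Minimum mean = 3.000, attained e.g. along the cycle 1 → 2 → 1 with weight 6 and length 2. So λ(A) = 6/2 = 3.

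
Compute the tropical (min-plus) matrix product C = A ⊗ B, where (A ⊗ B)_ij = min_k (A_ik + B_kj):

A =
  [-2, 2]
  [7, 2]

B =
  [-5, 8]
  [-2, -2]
A ⊗ B =
  [-7, 0]
  [0, 0]

Apply the min-plus product entry-by-entry:
  C[0][0] = min over k of (A[0][0] + B[0][0] = -2 + -5 = -7, A[0][1] + B[1][0] = 2 + -2 = 0) = -7 (attained at k = 0)
  C[0][1] = min over k of (A[0][0] + B[0][1] = -2 + 8 = 6, A[0][1] + B[1][1] = 2 + -2 = 0) = 0 (attained at k = 1)
  C[1][0] = min over k of (A[1][0] + B[0][0] = 7 + -5 = 2, A[1][1] + B[1][0] = 2 + -2 = 0) = 0 (attained at k = 1)
  C[1][1] = min over k of (A[1][0] + B[0][1] = 7 + 8 = 15, A[1][1] + B[1][1] = 2 + -2 = 0) = 0 (attained at k = 1)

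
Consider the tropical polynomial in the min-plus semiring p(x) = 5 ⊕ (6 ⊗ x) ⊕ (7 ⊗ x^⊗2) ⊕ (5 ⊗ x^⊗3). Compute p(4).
p(4) = 5

A tropical monomial a ⊗ x^⊗i evaluates to a + i · x. Evaluating each term at x = 4:
  Term 0 contributes 5 + 0 · 4 = 5
  Term 1 contributes 6 + 1 · 4 = 10
  Term 2 contributes 7 + 2 · 4 = 15
  Term 3 contributes 5 + 3 · 4 = 17
p(4) = ⊕ of these = min[5, 10, 15, 17] = 5.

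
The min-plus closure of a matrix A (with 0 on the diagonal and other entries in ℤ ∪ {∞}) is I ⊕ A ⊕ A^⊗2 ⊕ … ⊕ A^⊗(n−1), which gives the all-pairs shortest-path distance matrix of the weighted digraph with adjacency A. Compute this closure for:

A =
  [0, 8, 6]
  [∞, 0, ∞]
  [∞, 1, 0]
Closure =
  [0, 7, 6]
  [∞, 0, ∞]
  [∞, 1, 0]

This is the Floyd-Warshall all-pairs shortest-path computation. For each intermediate vertex k = 0, 1, …, 2, update dist[i][j] ← min(dist[i][j], dist[i][k] + dist[k][j]). The final matrix gives, for each (i, j), the minimum total weight of any directed path from i to j (possibly empty when i = j).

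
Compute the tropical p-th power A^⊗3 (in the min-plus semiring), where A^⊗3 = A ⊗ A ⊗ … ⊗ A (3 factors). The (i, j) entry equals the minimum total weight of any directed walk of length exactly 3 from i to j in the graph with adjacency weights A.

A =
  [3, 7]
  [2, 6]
A^⊗3 =
  [9, 13]
  [8, 12]

Each entry (A^⊗3)_ij equals the minimum over all length-3 walks i = v_0 → v_1 → … → v_3 = j of Σ_t A[v_t][v_{t+1}]. For example, for (i, j) = (0, 1) we minimise over 4 possible intermediate vertex sequences; the minimum is 13, attained along the walk 0 → 0 → 0 → 1.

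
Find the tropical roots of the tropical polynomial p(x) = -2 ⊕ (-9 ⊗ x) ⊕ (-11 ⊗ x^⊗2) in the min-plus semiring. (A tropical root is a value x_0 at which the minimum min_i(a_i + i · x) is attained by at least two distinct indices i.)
Roots: {2, 7}

Each tropical root is a break point of the lower envelope of the lines y = a_i + i · x (there are 3 lines, with slopes 0, 1, ..., 2). Only the lines that attain the minimum somewhere contribute to roots; other lines are dominated. Here the surviving (envelope) indices are i = 2, i = 1, i = 0.
Intersections between consecutive envelope lines give the roots: for adjacent envelope indices i < j the intersection is x = (a_i − a_j) / (j − i). Reading off the sorted break points: {2, 7}.
Verification: at each break x_0, at least two indices attain the minimum of min_i(a_i + i · x_0).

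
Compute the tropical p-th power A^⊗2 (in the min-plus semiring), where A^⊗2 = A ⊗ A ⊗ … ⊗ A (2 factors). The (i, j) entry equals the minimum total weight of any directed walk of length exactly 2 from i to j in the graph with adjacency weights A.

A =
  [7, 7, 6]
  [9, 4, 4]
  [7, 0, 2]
A^⊗2 =
  [13, 6, 8]
  [11, 4, 6]
  [9, 2, 4]

Each entry (A^⊗2)_ij equals the minimum over all length-2 walks i = v_0 → v_1 → … → v_2 = j of Σ_t A[v_t][v_{t+1}]. For example, for (i, j) = (0, 2) we minimise over 3 possible intermediate vertex sequences; the minimum is 8, attained along the walk 0 → 2 → 2.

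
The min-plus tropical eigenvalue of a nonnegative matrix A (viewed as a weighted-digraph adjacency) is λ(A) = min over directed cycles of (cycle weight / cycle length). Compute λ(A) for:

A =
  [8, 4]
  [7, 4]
λ(A) = 4

Enumerate directed cycles and compute their means (weight / length). Sample:
  cycle 0 → 0: weight = 8, length = 1, mean = 8/1 ≈ 8.000
  cycle 1 → 1: weight = 4, length = 1, mean = 4/1 ≈ 4.000
  cycle 0 → 1 → 0: weight = 11, length = 2, mean = 11/2 ≈ 5.500
  cycle 1 → 0 → 1: weight = 11, length = 2, mean = 11/2 ≈ 5.500
Minimum mean = 4.000, attained e.g. along the cycle 1 → 1 with weight 4 and length 1. So λ(A) = 4/1 = 4.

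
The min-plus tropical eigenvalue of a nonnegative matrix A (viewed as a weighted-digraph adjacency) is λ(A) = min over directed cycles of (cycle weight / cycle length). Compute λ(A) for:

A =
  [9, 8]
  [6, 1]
λ(A) = 1

Enumerate directed cycles and compute their means (weight / length). Sample:
  cycle 0 → 0: weight = 9, length = 1, mean = 9/1 ≈ 9.000
  cycle 1 → 1: weight = 1, length = 1, mean = 1/1 ≈ 1.000
  cycle 0 → 1 → 0: weight = 14, length = 2, mean = 14/2 ≈ 7.000
  cycle 1 → 0 → 1: weight = 14, length = 2, mean = 14/2 ≈ 7.000
Minimum mean = 1.000, attained e.g. along the cycle 1 → 1 with weight 1 and length 1. So λ(A) = 1/1 = 1.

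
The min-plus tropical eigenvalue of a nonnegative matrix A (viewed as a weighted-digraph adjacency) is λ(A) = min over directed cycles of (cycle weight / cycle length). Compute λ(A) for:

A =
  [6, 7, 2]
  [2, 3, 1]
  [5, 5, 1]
λ(A) = 1

Enumerate directed cycles and compute their means (weight / length). Sample:
  cycle 0 → 0: weight = 6, length = 1, mean = 6/1 ≈ 6.000
  cycle 1 → 1: weight = 3, length = 1, mean = 3/1 ≈ 3.000
  cycle 2 → 2: weight = 1, length = 1, mean = 1/1 ≈ 1.000
  cycle 0 → 1 → 0: weight = 9, length = 2, mean = 9/2 ≈ 4.500
  cycle 0 → 2 → 0: weight = 7, length = 2, mean = 7/2 ≈ 3.500
  cycle 1 → 0 → 1: weight = 9, length = 2, mean = 9/2 ≈ 4.500
Minimum mean = 1.000, attained e.g. along the cycle 2 → 2 with weight 1 and length 1. So λ(A) = 1/1 = 1.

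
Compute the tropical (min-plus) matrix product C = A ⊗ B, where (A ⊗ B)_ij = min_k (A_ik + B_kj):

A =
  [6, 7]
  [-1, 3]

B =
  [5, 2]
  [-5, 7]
A ⊗ B =
  [2, 8]
  [-2, 1]

Apply the min-plus product entry-by-entry:
  C[0][0] = min over k of (A[0][0] + B[0][0] = 6 + 5 = 11, A[0][1] + B[1][0] = 7 + -5 = 2) = 2 (attained at k = 1)
  C[0][1] = min over k of (A[0][0] + B[0][1] = 6 + 2 = 8, A[0][1] + B[1][1] = 7 + 7 = 14) = 8 (attained at k = 0)
  C[1][0] = min over k of (A[1][0] + B[0][0] = -1 + 5 = 4, A[1][1] + B[1][0] = 3 + -5 = -2) = -2 (attained at k = 1)
  C[1][1] = min over k of (A[1][0] + B[0][1] = -1 + 2 = 1, A[1][1] + B[1][1] = 3 + 7 = 10) = 1 (attained at k = 0)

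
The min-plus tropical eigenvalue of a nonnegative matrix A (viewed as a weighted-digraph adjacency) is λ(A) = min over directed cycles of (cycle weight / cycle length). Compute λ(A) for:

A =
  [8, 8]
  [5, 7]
λ(A) = 13/2

Enumerate directed cycles and compute their means (weight / length). Sample:
  cycle 0 → 0: weight = 8, length = 1, mean = 8/1 ≈ 8.000
  cycle 1 → 1: weight = 7, length = 1, mean = 7/1 ≈ 7.000
  cycle 0 → 1 → 0: weight = 13, length = 2, mean = 13/2 ≈ 6.500
  cycle 1 → 0 → 1: weight = 13, length = 2, mean = 13/2 ≈ 6.500
Minimum mean = 6.500, attained e.g. along the cycle 0 → 1 → 0 with weight 13 and length 2. So λ(A) = 13/2 = 13/2.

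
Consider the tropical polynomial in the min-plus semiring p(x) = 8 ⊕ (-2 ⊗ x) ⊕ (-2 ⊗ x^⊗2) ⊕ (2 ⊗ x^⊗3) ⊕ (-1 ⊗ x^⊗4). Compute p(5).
p(5) = 3

A tropical monomial a ⊗ x^⊗i evaluates to a + i · x. Evaluating each term at x = 5:
  Term 0 contributes 8 + 0 · 5 = 8
  Term 1 contributes -2 + 1 · 5 = 3
  Term 2 contributes -2 + 2 · 5 = 8
  Term 3 contributes 2 + 3 · 5 = 17
  Term 4 contributes -1 + 4 · 5 = 19
p(5) = ⊕ of these = min[8, 3, 8, 17, 19] = 3.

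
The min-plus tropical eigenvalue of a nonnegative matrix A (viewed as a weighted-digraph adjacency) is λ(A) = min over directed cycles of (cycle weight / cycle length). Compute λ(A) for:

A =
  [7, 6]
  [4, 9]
λ(A) = 5

Enumerate directed cycles and compute their means (weight / length). Sample:
  cycle 0 → 0: weight = 7, length = 1, mean = 7/1 ≈ 7.000
  cycle 1 → 1: weight = 9, length = 1, mean = 9/1 ≈ 9.000
  cycle 0 → 1 → 0: weight = 10, length = 2, mean = 10/2 ≈ 5.000
  cycle 1 → 0 → 1: weight = 10, length = 2, mean = 10/2 ≈ 5.000
Minimum mean = 5.000, attained e.g. along the cycle 0 → 1 → 0 with weight 10 and length 2. So λ(A) = 10/2 = 5.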